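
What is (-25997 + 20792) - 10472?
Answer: -15677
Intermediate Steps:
(-25997 + 20792) - 10472 = -5205 - 10472 = -15677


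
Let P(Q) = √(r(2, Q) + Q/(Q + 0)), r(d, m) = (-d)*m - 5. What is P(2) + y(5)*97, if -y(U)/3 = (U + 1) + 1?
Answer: -2037 + 2*I*√2 ≈ -2037.0 + 2.8284*I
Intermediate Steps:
y(U) = -6 - 3*U (y(U) = -3*((U + 1) + 1) = -3*((1 + U) + 1) = -3*(2 + U) = -6 - 3*U)
r(d, m) = -5 - d*m (r(d, m) = -d*m - 5 = -5 - d*m)
P(Q) = √(-4 - 2*Q) (P(Q) = √((-5 - 1*2*Q) + Q/(Q + 0)) = √((-5 - 2*Q) + Q/Q) = √((-5 - 2*Q) + 1) = √(-4 - 2*Q))
P(2) + y(5)*97 = √(-4 - 2*2) + (-6 - 3*5)*97 = √(-4 - 4) + (-6 - 15)*97 = √(-8) - 21*97 = 2*I*√2 - 2037 = -2037 + 2*I*√2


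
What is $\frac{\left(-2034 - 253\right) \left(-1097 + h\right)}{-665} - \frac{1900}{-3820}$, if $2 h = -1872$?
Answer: $- \frac{46736094}{6685} \approx -6991.2$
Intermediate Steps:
$h = -936$ ($h = \frac{1}{2} \left(-1872\right) = -936$)
$\frac{\left(-2034 - 253\right) \left(-1097 + h\right)}{-665} - \frac{1900}{-3820} = \frac{\left(-2034 - 253\right) \left(-1097 - 936\right)}{-665} - \frac{1900}{-3820} = \left(-2287\right) \left(-2033\right) \left(- \frac{1}{665}\right) - - \frac{95}{191} = 4649471 \left(- \frac{1}{665}\right) + \frac{95}{191} = - \frac{244709}{35} + \frac{95}{191} = - \frac{46736094}{6685}$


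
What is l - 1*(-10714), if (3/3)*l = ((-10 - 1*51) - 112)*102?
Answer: -6932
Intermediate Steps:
l = -17646 (l = ((-10 - 1*51) - 112)*102 = ((-10 - 51) - 112)*102 = (-61 - 112)*102 = -173*102 = -17646)
l - 1*(-10714) = -17646 - 1*(-10714) = -17646 + 10714 = -6932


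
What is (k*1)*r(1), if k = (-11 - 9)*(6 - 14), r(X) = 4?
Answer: 640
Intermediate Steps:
k = 160 (k = -20*(-8) = 160)
(k*1)*r(1) = (160*1)*4 = 160*4 = 640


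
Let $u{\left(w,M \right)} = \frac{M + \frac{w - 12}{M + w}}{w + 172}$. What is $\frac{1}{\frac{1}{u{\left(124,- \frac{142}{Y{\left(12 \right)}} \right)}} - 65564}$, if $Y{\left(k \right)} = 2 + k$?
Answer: $- \frac{51099}{3351906220} \approx -1.5245 \cdot 10^{-5}$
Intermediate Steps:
$u{\left(w,M \right)} = \frac{M + \frac{-12 + w}{M + w}}{172 + w}$ ($u{\left(w,M \right)} = \frac{M + \frac{w + \left(-68 + 56\right)}{M + w}}{172 + w} = \frac{M + \frac{w - 12}{M + w}}{172 + w} = \frac{M + \frac{-12 + w}{M + w}}{172 + w}$)
$\frac{1}{\frac{1}{u{\left(124,- \frac{142}{Y{\left(12 \right)}} \right)}} - 65564} = \frac{1}{\frac{1}{\frac{1}{124^{2} + 172 \left(- \frac{142}{2 + 12}\right) + 172 \cdot 124 + - \frac{142}{2 + 12} \cdot 124} \left(-12 + 124 + \left(- \frac{142}{2 + 12}\right)^{2} + - \frac{142}{2 + 12} \cdot 124\right)} - 65564} = \frac{1}{\frac{1}{\frac{1}{15376 + 172 \left(- \frac{142}{14}\right) + 21328 + - \frac{142}{14} \cdot 124} \left(-12 + 124 + \left(- \frac{142}{14}\right)^{2} + - \frac{142}{14} \cdot 124\right)} - 65564} = \frac{1}{\frac{1}{\frac{1}{15376 + 172 \left(\left(-142\right) \frac{1}{14}\right) + 21328 + \left(-142\right) \frac{1}{14} \cdot 124} \left(-12 + 124 + \left(\left(-142\right) \frac{1}{14}\right)^{2} + \left(-142\right) \frac{1}{14} \cdot 124\right)} - 65564} = \frac{1}{\frac{1}{\frac{1}{15376 + 172 \left(- \frac{71}{7}\right) + 21328 - \frac{8804}{7}} \left(-12 + 124 + \left(- \frac{71}{7}\right)^{2} - \frac{8804}{7}\right)} - 65564} = \frac{1}{\frac{1}{\frac{1}{15376 - \frac{12212}{7} + 21328 - \frac{8804}{7}} \left(-12 + 124 + \frac{5041}{49} - \frac{8804}{7}\right)} - 65564} = \frac{1}{\frac{1}{\frac{1}{\frac{235912}{7}} \left(- \frac{51099}{49}\right)} - 65564} = \frac{1}{\frac{1}{\frac{7}{235912} \left(- \frac{51099}{49}\right)} - 65564} = \frac{1}{\frac{1}{- \frac{51099}{1651384}} - 65564} = \frac{1}{- \frac{1651384}{51099} - 65564} = \frac{1}{- \frac{3351906220}{51099}} = - \frac{51099}{3351906220}$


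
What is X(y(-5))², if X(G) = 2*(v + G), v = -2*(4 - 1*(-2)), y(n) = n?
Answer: 1156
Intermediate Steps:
v = -12 (v = -2*(4 + 2) = -2*6 = -12)
X(G) = -24 + 2*G (X(G) = 2*(-12 + G) = -24 + 2*G)
X(y(-5))² = (-24 + 2*(-5))² = (-24 - 10)² = (-34)² = 1156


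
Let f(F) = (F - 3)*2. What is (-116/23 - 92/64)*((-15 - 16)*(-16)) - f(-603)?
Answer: -46059/23 ≈ -2002.6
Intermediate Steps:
f(F) = -6 + 2*F (f(F) = (-3 + F)*2 = -6 + 2*F)
(-116/23 - 92/64)*((-15 - 16)*(-16)) - f(-603) = (-116/23 - 92/64)*((-15 - 16)*(-16)) - (-6 + 2*(-603)) = (-116*1/23 - 92*1/64)*(-31*(-16)) - (-6 - 1206) = (-116/23 - 23/16)*496 - 1*(-1212) = -2385/368*496 + 1212 = -73935/23 + 1212 = -46059/23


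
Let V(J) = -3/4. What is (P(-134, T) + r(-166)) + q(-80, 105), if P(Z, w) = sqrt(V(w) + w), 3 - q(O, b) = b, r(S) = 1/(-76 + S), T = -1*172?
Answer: -24685/242 + I*sqrt(691)/2 ≈ -102.0 + 13.143*I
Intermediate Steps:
T = -172
V(J) = -3/4 (V(J) = -3*1/4 = -3/4)
q(O, b) = 3 - b
P(Z, w) = sqrt(-3/4 + w)
(P(-134, T) + r(-166)) + q(-80, 105) = (sqrt(-3 + 4*(-172))/2 + 1/(-76 - 166)) + (3 - 1*105) = (sqrt(-3 - 688)/2 + 1/(-242)) + (3 - 105) = (sqrt(-691)/2 - 1/242) - 102 = ((I*sqrt(691))/2 - 1/242) - 102 = (I*sqrt(691)/2 - 1/242) - 102 = (-1/242 + I*sqrt(691)/2) - 102 = -24685/242 + I*sqrt(691)/2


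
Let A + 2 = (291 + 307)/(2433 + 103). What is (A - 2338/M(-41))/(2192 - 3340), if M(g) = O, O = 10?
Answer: 1493477/7278320 ≈ 0.20520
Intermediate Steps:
M(g) = 10
A = -2237/1268 (A = -2 + (291 + 307)/(2433 + 103) = -2 + 598/2536 = -2 + 598*(1/2536) = -2 + 299/1268 = -2237/1268 ≈ -1.7642)
(A - 2338/M(-41))/(2192 - 3340) = (-2237/1268 - 2338/10)/(2192 - 3340) = (-2237/1268 - 2338*⅒)/(-1148) = (-2237/1268 - 1169/5)*(-1/1148) = -1493477/6340*(-1/1148) = 1493477/7278320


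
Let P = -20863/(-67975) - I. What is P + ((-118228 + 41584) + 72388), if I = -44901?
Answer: 2762864738/67975 ≈ 40645.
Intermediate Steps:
P = 3052166338/67975 (P = -20863/(-67975) - 1*(-44901) = -20863*(-1/67975) + 44901 = 20863/67975 + 44901 = 3052166338/67975 ≈ 44901.)
P + ((-118228 + 41584) + 72388) = 3052166338/67975 + ((-118228 + 41584) + 72388) = 3052166338/67975 + (-76644 + 72388) = 3052166338/67975 - 4256 = 2762864738/67975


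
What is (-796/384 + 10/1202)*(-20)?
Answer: 595595/14424 ≈ 41.292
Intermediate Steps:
(-796/384 + 10/1202)*(-20) = (-796*1/384 + 10*(1/1202))*(-20) = (-199/96 + 5/601)*(-20) = -119119/57696*(-20) = 595595/14424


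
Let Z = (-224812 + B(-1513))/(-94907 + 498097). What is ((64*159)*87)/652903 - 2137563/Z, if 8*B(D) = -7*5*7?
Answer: 4501605993150119472/1174403395123 ≈ 3.8331e+6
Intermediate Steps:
B(D) = -245/8 (B(D) = (-7*5*7)/8 = (-35*7)/8 = (⅛)*(-245) = -245/8)
Z = -1798741/3225520 (Z = (-224812 - 245/8)/(-94907 + 498097) = -1798741/8/403190 = -1798741/8*1/403190 = -1798741/3225520 ≈ -0.55766)
((64*159)*87)/652903 - 2137563/Z = ((64*159)*87)/652903 - 2137563/(-1798741/3225520) = (10176*87)*(1/652903) - 2137563*(-3225520/1798741) = 885312*(1/652903) + 6894752207760/1798741 = 885312/652903 + 6894752207760/1798741 = 4501605993150119472/1174403395123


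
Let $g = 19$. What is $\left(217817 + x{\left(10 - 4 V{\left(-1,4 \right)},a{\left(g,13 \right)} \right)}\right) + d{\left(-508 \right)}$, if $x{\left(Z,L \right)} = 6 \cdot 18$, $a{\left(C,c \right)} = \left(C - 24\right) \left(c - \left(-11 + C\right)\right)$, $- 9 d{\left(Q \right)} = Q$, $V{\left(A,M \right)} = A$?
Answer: $\frac{1961833}{9} \approx 2.1798 \cdot 10^{5}$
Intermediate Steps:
$d{\left(Q \right)} = - \frac{Q}{9}$
$a{\left(C,c \right)} = \left(-24 + C\right) \left(11 + c - C\right)$
$x{\left(Z,L \right)} = 108$
$\left(217817 + x{\left(10 - 4 V{\left(-1,4 \right)},a{\left(g,13 \right)} \right)}\right) + d{\left(-508 \right)} = \left(217817 + 108\right) - - \frac{508}{9} = 217925 + \frac{508}{9} = \frac{1961833}{9}$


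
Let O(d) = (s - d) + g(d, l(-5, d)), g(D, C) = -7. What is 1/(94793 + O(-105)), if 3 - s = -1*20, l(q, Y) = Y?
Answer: 1/94914 ≈ 1.0536e-5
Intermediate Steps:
s = 23 (s = 3 - (-1)*20 = 3 - 1*(-20) = 3 + 20 = 23)
O(d) = 16 - d (O(d) = (23 - d) - 7 = 16 - d)
1/(94793 + O(-105)) = 1/(94793 + (16 - 1*(-105))) = 1/(94793 + (16 + 105)) = 1/(94793 + 121) = 1/94914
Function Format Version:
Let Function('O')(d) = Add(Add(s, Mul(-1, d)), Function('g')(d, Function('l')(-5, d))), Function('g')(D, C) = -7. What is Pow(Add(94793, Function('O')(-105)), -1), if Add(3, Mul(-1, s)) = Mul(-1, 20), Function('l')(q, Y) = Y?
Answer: Rational(1, 94914) ≈ 1.0536e-5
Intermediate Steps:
s = 23 (s = Add(3, Mul(-1, Mul(-1, 20))) = Add(3, Mul(-1, -20)) = Add(3, 20) = 23)
Function('O')(d) = Add(16, Mul(-1, d)) (Function('O')(d) = Add(Add(23, Mul(-1, d)), -7) = Add(16, Mul(-1, d)))
Pow(Add(94793, Function('O')(-105)), -1) = Pow(Add(94793, Add(16, Mul(-1, -105))), -1) = Pow(Add(94793, Add(16, 105)), -1) = Pow(Add(94793, 121), -1) = Pow(94914, -1) = Rational(1, 94914)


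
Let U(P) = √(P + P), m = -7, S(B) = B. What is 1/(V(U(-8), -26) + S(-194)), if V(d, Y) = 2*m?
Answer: -1/208 ≈ -0.0048077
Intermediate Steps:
U(P) = √2*√P (U(P) = √(2*P) = √2*√P)
V(d, Y) = -14 (V(d, Y) = 2*(-7) = -14)
1/(V(U(-8), -26) + S(-194)) = 1/(-14 - 194) = 1/(-208) = -1/208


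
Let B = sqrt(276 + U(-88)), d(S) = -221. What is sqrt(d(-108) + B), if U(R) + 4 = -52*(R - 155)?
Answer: sqrt(-221 + 2*sqrt(3227)) ≈ 10.363*I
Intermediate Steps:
U(R) = 8056 - 52*R (U(R) = -4 - 52*(R - 155) = -4 - 52*(-155 + R) = -4 + (8060 - 52*R) = 8056 - 52*R)
B = 2*sqrt(3227) (B = sqrt(276 + (8056 - 52*(-88))) = sqrt(276 + (8056 + 4576)) = sqrt(276 + 12632) = sqrt(12908) = 2*sqrt(3227) ≈ 113.61)
sqrt(d(-108) + B) = sqrt(-221 + 2*sqrt(3227))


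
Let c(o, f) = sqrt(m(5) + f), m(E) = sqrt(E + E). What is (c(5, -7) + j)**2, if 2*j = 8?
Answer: (4 + I*sqrt(7 - sqrt(10)))**2 ≈ 12.162 + 15.672*I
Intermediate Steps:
j = 4 (j = (1/2)*8 = 4)
m(E) = sqrt(2)*sqrt(E) (m(E) = sqrt(2*E) = sqrt(2)*sqrt(E))
c(o, f) = sqrt(f + sqrt(10)) (c(o, f) = sqrt(sqrt(2)*sqrt(5) + f) = sqrt(sqrt(10) + f) = sqrt(f + sqrt(10)))
(c(5, -7) + j)**2 = (sqrt(-7 + sqrt(10)) + 4)**2 = (4 + sqrt(-7 + sqrt(10)))**2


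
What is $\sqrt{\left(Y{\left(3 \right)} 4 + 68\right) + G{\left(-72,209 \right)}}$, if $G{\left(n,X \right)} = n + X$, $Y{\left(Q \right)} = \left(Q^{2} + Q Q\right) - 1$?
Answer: $\sqrt{273} \approx 16.523$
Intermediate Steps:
$Y{\left(Q \right)} = -1 + 2 Q^{2}$ ($Y{\left(Q \right)} = \left(Q^{2} + Q^{2}\right) - 1 = 2 Q^{2} - 1 = -1 + 2 Q^{2}$)
$G{\left(n,X \right)} = X + n$
$\sqrt{\left(Y{\left(3 \right)} 4 + 68\right) + G{\left(-72,209 \right)}} = \sqrt{\left(\left(-1 + 2 \cdot 3^{2}\right) 4 + 68\right) + \left(209 - 72\right)} = \sqrt{\left(\left(-1 + 2 \cdot 9\right) 4 + 68\right) + 137} = \sqrt{\left(\left(-1 + 18\right) 4 + 68\right) + 137} = \sqrt{\left(17 \cdot 4 + 68\right) + 137} = \sqrt{\left(68 + 68\right) + 137} = \sqrt{136 + 137} = \sqrt{273}$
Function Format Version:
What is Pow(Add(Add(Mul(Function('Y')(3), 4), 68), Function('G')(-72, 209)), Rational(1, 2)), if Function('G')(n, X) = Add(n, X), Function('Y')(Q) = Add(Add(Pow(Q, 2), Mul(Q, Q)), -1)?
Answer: Pow(273, Rational(1, 2)) ≈ 16.523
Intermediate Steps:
Function('Y')(Q) = Add(-1, Mul(2, Pow(Q, 2))) (Function('Y')(Q) = Add(Add(Pow(Q, 2), Pow(Q, 2)), -1) = Add(Mul(2, Pow(Q, 2)), -1) = Add(-1, Mul(2, Pow(Q, 2))))
Function('G')(n, X) = Add(X, n)
Pow(Add(Add(Mul(Function('Y')(3), 4), 68), Function('G')(-72, 209)), Rational(1, 2)) = Pow(Add(Add(Mul(Add(-1, Mul(2, Pow(3, 2))), 4), 68), Add(209, -72)), Rational(1, 2)) = Pow(Add(Add(Mul(Add(-1, Mul(2, 9)), 4), 68), 137), Rational(1, 2)) = Pow(Add(Add(Mul(Add(-1, 18), 4), 68), 137), Rational(1, 2)) = Pow(Add(Add(Mul(17, 4), 68), 137), Rational(1, 2)) = Pow(Add(Add(68, 68), 137), Rational(1, 2)) = Pow(Add(136, 137), Rational(1, 2)) = Pow(273, Rational(1, 2))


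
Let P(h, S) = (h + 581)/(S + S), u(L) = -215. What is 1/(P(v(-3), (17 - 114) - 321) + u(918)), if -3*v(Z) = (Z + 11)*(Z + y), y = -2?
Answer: -2508/541003 ≈ -0.0046358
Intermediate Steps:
v(Z) = -(-2 + Z)*(11 + Z)/3 (v(Z) = -(Z + 11)*(Z - 2)/3 = -(11 + Z)*(-2 + Z)/3 = -(-2 + Z)*(11 + Z)/3)
P(h, S) = (581 + h)/(2*S) (P(h, S) = (581 + h)/((2*S)) = (581 + h)*(1/(2*S)) = (581 + h)/(2*S))
1/(P(v(-3), (17 - 114) - 321) + u(918)) = 1/((581 + (22/3 - 3*(-3) - ⅓*(-3)²))/(2*((17 - 114) - 321)) - 215) = 1/((581 + (22/3 + 9 - ⅓*9))/(2*(-97 - 321)) - 215) = 1/((½)*(581 + (22/3 + 9 - 3))/(-418) - 215) = 1/((½)*(-1/418)*(581 + 40/3) - 215) = 1/((½)*(-1/418)*(1783/3) - 215) = 1/(-1783/2508 - 215) = 1/(-541003/2508) = -2508/541003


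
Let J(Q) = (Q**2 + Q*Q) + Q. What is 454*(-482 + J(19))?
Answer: 117586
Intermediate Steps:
J(Q) = Q + 2*Q**2 (J(Q) = (Q**2 + Q**2) + Q = 2*Q**2 + Q = Q + 2*Q**2)
454*(-482 + J(19)) = 454*(-482 + 19*(1 + 2*19)) = 454*(-482 + 19*(1 + 38)) = 454*(-482 + 19*39) = 454*(-482 + 741) = 454*259 = 117586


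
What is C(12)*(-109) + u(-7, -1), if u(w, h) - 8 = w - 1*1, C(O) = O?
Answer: -1308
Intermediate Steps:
u(w, h) = 7 + w (u(w, h) = 8 + (w - 1*1) = 8 + (w - 1) = 8 + (-1 + w) = 7 + w)
C(12)*(-109) + u(-7, -1) = 12*(-109) + (7 - 7) = -1308 + 0 = -1308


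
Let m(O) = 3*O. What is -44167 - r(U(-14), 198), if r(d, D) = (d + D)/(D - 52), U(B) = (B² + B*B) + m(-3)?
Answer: -6448963/146 ≈ -44171.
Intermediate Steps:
U(B) = -9 + 2*B² (U(B) = (B² + B*B) + 3*(-3) = (B² + B²) - 9 = 2*B² - 9 = -9 + 2*B²)
r(d, D) = (D + d)/(-52 + D)
-44167 - r(U(-14), 198) = -44167 - (198 + (-9 + 2*(-14)²))/(-52 + 198) = -44167 - (198 + (-9 + 2*196))/146 = -44167 - (198 + (-9 + 392))/146 = -44167 - (198 + 383)/146 = -44167 - 581/146 = -6448963/146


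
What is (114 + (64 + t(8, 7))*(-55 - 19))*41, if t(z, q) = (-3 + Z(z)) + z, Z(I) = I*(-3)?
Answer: -131856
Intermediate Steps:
Z(I) = -3*I
t(z, q) = -3 - 2*z (t(z, q) = (-3 - 3*z) + z = -3 - 2*z)
(114 + (64 + t(8, 7))*(-55 - 19))*41 = (114 + (64 + (-3 - 2*8))*(-55 - 19))*41 = (114 + (64 + (-3 - 16))*(-74))*41 = (114 + (64 - 19)*(-74))*41 = (114 + 45*(-74))*41 = (114 - 3330)*41 = -3216*41 = -131856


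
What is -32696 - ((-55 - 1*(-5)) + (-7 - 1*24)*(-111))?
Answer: -36087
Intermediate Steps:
-32696 - ((-55 - 1*(-5)) + (-7 - 1*24)*(-111)) = -32696 - ((-55 + 5) + (-7 - 24)*(-111)) = -32696 - (-50 - 31*(-111)) = -32696 - (-50 + 3441) = -32696 - 1*3391 = -32696 - 3391 = -36087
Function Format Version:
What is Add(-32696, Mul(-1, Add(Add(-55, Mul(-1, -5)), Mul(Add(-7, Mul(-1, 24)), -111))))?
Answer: -36087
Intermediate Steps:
Add(-32696, Mul(-1, Add(Add(-55, Mul(-1, -5)), Mul(Add(-7, Mul(-1, 24)), -111)))) = Add(-32696, Mul(-1, Add(Add(-55, 5), Mul(Add(-7, -24), -111)))) = Add(-32696, Mul(-1, Add(-50, Mul(-31, -111)))) = Add(-32696, Mul(-1, Add(-50, 3441))) = Add(-32696, Mul(-1, 3391)) = Add(-32696, -3391) = -36087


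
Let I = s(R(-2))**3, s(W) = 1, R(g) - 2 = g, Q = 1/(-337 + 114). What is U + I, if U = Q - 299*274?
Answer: -18269276/223 ≈ -81925.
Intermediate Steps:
Q = -1/223 (Q = 1/(-223) = -1/223 ≈ -0.0044843)
R(g) = 2 + g
U = -18269499/223 (U = -1/223 - 299*274 = -1/223 - 81926 = -18269499/223 ≈ -81926.)
I = 1 (I = 1**3 = 1)
U + I = -18269499/223 + 1 = -18269276/223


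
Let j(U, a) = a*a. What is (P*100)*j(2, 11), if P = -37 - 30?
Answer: -810700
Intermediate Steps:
j(U, a) = a**2
P = -67
(P*100)*j(2, 11) = -67*100*11**2 = -6700*121 = -810700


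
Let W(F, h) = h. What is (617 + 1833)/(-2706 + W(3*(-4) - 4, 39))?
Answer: -350/381 ≈ -0.91864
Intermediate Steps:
(617 + 1833)/(-2706 + W(3*(-4) - 4, 39)) = (617 + 1833)/(-2706 + 39) = 2450/(-2667) = 2450*(-1/2667) = -350/381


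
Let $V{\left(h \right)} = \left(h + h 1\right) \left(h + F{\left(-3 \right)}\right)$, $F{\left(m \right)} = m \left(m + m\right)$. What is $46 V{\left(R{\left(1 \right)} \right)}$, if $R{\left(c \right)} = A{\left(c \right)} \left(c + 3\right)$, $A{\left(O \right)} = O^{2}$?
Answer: $8096$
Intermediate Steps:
$F{\left(m \right)} = 2 m^{2}$ ($F{\left(m \right)} = m 2 m = 2 m^{2}$)
$R{\left(c \right)} = c^{2} \left(3 + c\right)$ ($R{\left(c \right)} = c^{2} \left(c + 3\right) = c^{2} \left(3 + c\right)$)
$V{\left(h \right)} = 2 h \left(18 + h\right)$ ($V{\left(h \right)} = \left(h + h 1\right) \left(h + 2 \left(-3\right)^{2}\right) = \left(h + h\right) \left(h + 2 \cdot 9\right) = 2 h \left(h + 18\right) = 2 h \left(18 + h\right)$)
$46 V{\left(R{\left(1 \right)} \right)} = 46 \cdot 2 \cdot 1^{2} \left(3 + 1\right) \left(18 + 1^{2} \left(3 + 1\right)\right) = 46 \cdot 2 \cdot 1 \cdot 4 \left(18 + 1 \cdot 4\right) = 46 \cdot 2 \cdot 4 \left(18 + 4\right) = 46 \cdot 2 \cdot 4 \cdot 22 = 46 \cdot 176 = 8096$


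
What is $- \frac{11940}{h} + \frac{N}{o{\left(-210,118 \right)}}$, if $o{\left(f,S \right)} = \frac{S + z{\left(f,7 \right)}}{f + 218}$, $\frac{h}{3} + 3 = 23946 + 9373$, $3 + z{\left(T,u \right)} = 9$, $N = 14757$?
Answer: $\frac{245791261}{258199} \approx 951.95$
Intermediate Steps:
$z{\left(T,u \right)} = 6$ ($z{\left(T,u \right)} = -3 + 9 = 6$)
$h = 99948$ ($h = -9 + 3 \left(23946 + 9373\right) = -9 + 3 \cdot 33319 = -9 + 99957 = 99948$)
$o{\left(f,S \right)} = \frac{6 + S}{218 + f}$ ($o{\left(f,S \right)} = \frac{S + 6}{f + 218} = \frac{6 + S}{218 + f}$)
$- \frac{11940}{h} + \frac{N}{o{\left(-210,118 \right)}} = - \frac{11940}{99948} + \frac{14757}{\frac{1}{218 - 210} \left(6 + 118\right)} = \left(-11940\right) \frac{1}{99948} + \frac{14757}{\frac{1}{8} \cdot 124} = - \frac{995}{8329} + \frac{14757}{\frac{1}{8} \cdot 124} = - \frac{995}{8329} + \frac{14757}{\frac{31}{2}} = - \frac{995}{8329} + 14757 \cdot \frac{2}{31} = - \frac{995}{8329} + \frac{29514}{31} = \frac{245791261}{258199}$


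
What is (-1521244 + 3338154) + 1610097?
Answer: 3427007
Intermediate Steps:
(-1521244 + 3338154) + 1610097 = 1816910 + 1610097 = 3427007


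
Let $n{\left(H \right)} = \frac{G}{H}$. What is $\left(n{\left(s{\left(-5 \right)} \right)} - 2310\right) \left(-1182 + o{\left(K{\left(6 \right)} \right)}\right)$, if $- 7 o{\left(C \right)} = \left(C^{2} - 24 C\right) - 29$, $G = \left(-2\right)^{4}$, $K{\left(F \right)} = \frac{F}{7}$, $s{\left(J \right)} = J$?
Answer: $\frac{4661479678}{1715} \approx 2.7181 \cdot 10^{6}$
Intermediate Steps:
$K{\left(F \right)} = \frac{F}{7}$ ($K{\left(F \right)} = F \frac{1}{7} = \frac{F}{7}$)
$G = 16$
$o{\left(C \right)} = \frac{29}{7} - \frac{C^{2}}{7} + \frac{24 C}{7}$ ($o{\left(C \right)} = - \frac{\left(C^{2} - 24 C\right) - 29}{7} = - \frac{-29 + C^{2} - 24 C}{7} = \frac{29}{7} - \frac{C^{2}}{7} + \frac{24 C}{7}$)
$n{\left(H \right)} = \frac{16}{H}$
$\left(n{\left(s{\left(-5 \right)} \right)} - 2310\right) \left(-1182 + o{\left(K{\left(6 \right)} \right)}\right) = \left(\frac{16}{-5} - 2310\right) \left(-1182 + \left(\frac{29}{7} - \frac{\left(\frac{1}{7} \cdot 6\right)^{2}}{7} + \frac{24 \cdot \frac{1}{7} \cdot 6}{7}\right)\right) = \left(16 \left(- \frac{1}{5}\right) - 2310\right) \left(-1182 + \left(\frac{29}{7} - \frac{\left(\frac{6}{7}\right)^{2}}{7} + \frac{24}{7} \cdot \frac{6}{7}\right)\right) = \left(- \frac{16}{5} - 2310\right) \left(-1182 + \left(\frac{29}{7} - \frac{36}{343} + \frac{144}{49}\right)\right) = - \frac{11566 \left(-1182 + \left(\frac{29}{7} - \frac{36}{343} + \frac{144}{49}\right)\right)}{5} = - \frac{11566 \left(-1182 + \frac{2393}{343}\right)}{5} = \left(- \frac{11566}{5}\right) \left(- \frac{403033}{343}\right) = \frac{4661479678}{1715}$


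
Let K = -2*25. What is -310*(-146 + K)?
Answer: 60760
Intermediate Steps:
K = -50
-310*(-146 + K) = -310*(-146 - 50) = -310*(-196) = 60760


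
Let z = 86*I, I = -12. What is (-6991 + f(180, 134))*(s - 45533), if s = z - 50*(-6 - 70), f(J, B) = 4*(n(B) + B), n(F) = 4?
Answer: 275363835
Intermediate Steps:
z = -1032 (z = 86*(-12) = -1032)
f(J, B) = 16 + 4*B (f(J, B) = 4*(4 + B) = 16 + 4*B)
s = 2768 (s = -1032 - 50*(-6 - 70) = -1032 - 50*(-76) = -1032 + 3800 = 2768)
(-6991 + f(180, 134))*(s - 45533) = (-6991 + (16 + 4*134))*(2768 - 45533) = (-6991 + (16 + 536))*(-42765) = (-6991 + 552)*(-42765) = -6439*(-42765) = 275363835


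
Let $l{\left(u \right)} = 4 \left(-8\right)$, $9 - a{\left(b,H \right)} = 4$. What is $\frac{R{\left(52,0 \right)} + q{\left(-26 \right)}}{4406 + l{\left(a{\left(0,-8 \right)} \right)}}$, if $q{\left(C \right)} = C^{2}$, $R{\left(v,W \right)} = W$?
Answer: $\frac{338}{2187} \approx 0.15455$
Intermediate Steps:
$a{\left(b,H \right)} = 5$ ($a{\left(b,H \right)} = 9 - 4 = 5$)
$l{\left(u \right)} = -32$
$\frac{R{\left(52,0 \right)} + q{\left(-26 \right)}}{4406 + l{\left(a{\left(0,-8 \right)} \right)}} = \frac{0 + \left(-26\right)^{2}}{4406 - 32} = \frac{0 + 676}{4374} = 676 \cdot \frac{1}{4374} = \frac{338}{2187}$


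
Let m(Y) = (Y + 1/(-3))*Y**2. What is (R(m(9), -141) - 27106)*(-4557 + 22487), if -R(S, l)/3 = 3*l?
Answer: -463257410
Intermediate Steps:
m(Y) = Y**2*(-1/3 + Y) (m(Y) = (Y - 1/3)*Y**2 = (-1/3 + Y)*Y**2 = Y**2*(-1/3 + Y))
R(S, l) = -9*l
(R(m(9), -141) - 27106)*(-4557 + 22487) = (-9*(-141) - 27106)*(-4557 + 22487) = (1269 - 27106)*17930 = -25837*17930 = -463257410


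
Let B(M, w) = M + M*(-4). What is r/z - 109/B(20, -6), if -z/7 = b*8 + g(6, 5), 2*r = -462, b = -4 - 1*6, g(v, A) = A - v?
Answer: 761/540 ≈ 1.4093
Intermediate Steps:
b = -10 (b = -4 - 6 = -10)
r = -231 (r = (1/2)*(-462) = -231)
B(M, w) = -3*M (B(M, w) = M - 4*M = -3*M)
z = 567 (z = -7*(-10*8 + (5 - 1*6)) = -7*(-80 + (5 - 6)) = -7*(-80 - 1) = -7*(-81) = 567)
r/z - 109/B(20, -6) = -231/567 - 109/((-3*20)) = -231*1/567 - 109/(-60) = -11/27 - 109*(-1/60) = -11/27 + 109/60 = 761/540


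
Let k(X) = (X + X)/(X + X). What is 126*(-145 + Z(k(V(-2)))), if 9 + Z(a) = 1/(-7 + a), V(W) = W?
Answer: -19425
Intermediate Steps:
k(X) = 1 (k(X) = (2*X)/((2*X)) = (2*X)*(1/(2*X)) = 1)
Z(a) = -9 + 1/(-7 + a)
126*(-145 + Z(k(V(-2)))) = 126*(-145 + (64 - 9*1)/(-7 + 1)) = 126*(-145 + (64 - 9)/(-6)) = 126*(-145 - ⅙*55) = 126*(-145 - 55/6) = 126*(-925/6) = -19425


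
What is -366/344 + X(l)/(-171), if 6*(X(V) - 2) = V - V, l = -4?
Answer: -31637/29412 ≈ -1.0756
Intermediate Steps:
X(V) = 2 (X(V) = 2 + (V - V)/6 = 2 + (⅙)*0 = 2 + 0 = 2)
-366/344 + X(l)/(-171) = -366/344 + 2/(-171) = -366*1/344 + 2*(-1/171) = -183/172 - 2/171 = -31637/29412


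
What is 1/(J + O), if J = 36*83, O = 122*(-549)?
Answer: -1/63990 ≈ -1.5627e-5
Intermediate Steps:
O = -66978
J = 2988
1/(J + O) = 1/(2988 - 66978) = 1/(-63990) = -1/63990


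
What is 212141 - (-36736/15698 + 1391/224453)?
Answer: 373739614553922/1761731597 ≈ 2.1214e+5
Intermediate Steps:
212141 - (-36736/15698 + 1391/224453) = 212141 - (-36736*1/15698 + 1391*(1/224453)) = 212141 - (-18368/7849 + 1391/224453) = 212141 - 1*(-4111834745/1761731597) = 212141 + 4111834745/1761731597 = 373739614553922/1761731597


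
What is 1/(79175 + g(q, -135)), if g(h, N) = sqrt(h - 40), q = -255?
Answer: 15835/1253736184 - I*sqrt(295)/6268680920 ≈ 1.263e-5 - 2.7399e-9*I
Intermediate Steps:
g(h, N) = sqrt(-40 + h)
1/(79175 + g(q, -135)) = 1/(79175 + sqrt(-40 - 255)) = 1/(79175 + sqrt(-295)) = 1/(79175 + I*sqrt(295))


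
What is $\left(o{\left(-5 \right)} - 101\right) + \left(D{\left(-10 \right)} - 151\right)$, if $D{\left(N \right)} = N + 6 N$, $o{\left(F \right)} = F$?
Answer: $-327$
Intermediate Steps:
$D{\left(N \right)} = 7 N$
$\left(o{\left(-5 \right)} - 101\right) + \left(D{\left(-10 \right)} - 151\right) = \left(-5 - 101\right) + \left(7 \left(-10\right) - 151\right) = -106 - 221 = -327$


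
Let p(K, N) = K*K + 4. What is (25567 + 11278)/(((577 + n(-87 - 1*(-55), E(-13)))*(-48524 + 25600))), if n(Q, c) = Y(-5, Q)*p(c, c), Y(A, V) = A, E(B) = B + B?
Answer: 36845/64714452 ≈ 0.00056935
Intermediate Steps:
E(B) = 2*B
p(K, N) = 4 + K**2 (p(K, N) = K**2 + 4 = 4 + K**2)
n(Q, c) = -20 - 5*c**2 (n(Q, c) = -5*(4 + c**2) = -20 - 5*c**2)
(25567 + 11278)/(((577 + n(-87 - 1*(-55), E(-13)))*(-48524 + 25600))) = (25567 + 11278)/(((577 + (-20 - 5*(2*(-13))**2))*(-48524 + 25600))) = 36845/(((577 + (-20 - 5*(-26)**2))*(-22924))) = 36845/(((577 + (-20 - 5*676))*(-22924))) = 36845/(((577 + (-20 - 3380))*(-22924))) = 36845/(((577 - 3400)*(-22924))) = 36845/((-2823*(-22924))) = 36845/64714452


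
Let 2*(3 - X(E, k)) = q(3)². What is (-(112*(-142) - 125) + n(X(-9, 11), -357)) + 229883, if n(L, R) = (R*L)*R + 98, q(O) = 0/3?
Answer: 628357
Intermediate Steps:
q(O) = 0 (q(O) = 0*(⅓) = 0)
X(E, k) = 3 (X(E, k) = 3 - ½*0² = 3 - ½*0 = 3 + 0 = 3)
n(L, R) = 98 + L*R² (n(L, R) = (L*R)*R + 98 = L*R² + 98 = 98 + L*R²)
(-(112*(-142) - 125) + n(X(-9, 11), -357)) + 229883 = (-(112*(-142) - 125) + (98 + 3*(-357)²)) + 229883 = (-(-15904 - 125) + (98 + 3*127449)) + 229883 = (-1*(-16029) + (98 + 382347)) + 229883 = (16029 + 382445) + 229883 = 398474 + 229883 = 628357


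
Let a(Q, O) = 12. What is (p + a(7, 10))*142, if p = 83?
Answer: 13490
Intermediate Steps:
(p + a(7, 10))*142 = (83 + 12)*142 = 95*142 = 13490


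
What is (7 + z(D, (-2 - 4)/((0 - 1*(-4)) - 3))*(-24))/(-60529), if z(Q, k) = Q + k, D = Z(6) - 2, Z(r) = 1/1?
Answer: -25/8647 ≈ -0.0028912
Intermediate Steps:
Z(r) = 1
D = -1 (D = 1 - 2 = -1)
(7 + z(D, (-2 - 4)/((0 - 1*(-4)) - 3))*(-24))/(-60529) = (7 + (-1 + (-2 - 4)/((0 - 1*(-4)) - 3))*(-24))/(-60529) = (7 + (-1 - 6/((0 + 4) - 3))*(-24))*(-1/60529) = (7 + (-1 - 6/(4 - 3))*(-24))*(-1/60529) = (7 + (-1 - 6/1)*(-24))*(-1/60529) = (7 + (-1 - 6*1)*(-24))*(-1/60529) = (7 + (-1 - 6)*(-24))*(-1/60529) = (7 - 7*(-24))*(-1/60529) = (7 + 168)*(-1/60529) = 175*(-1/60529) = -25/8647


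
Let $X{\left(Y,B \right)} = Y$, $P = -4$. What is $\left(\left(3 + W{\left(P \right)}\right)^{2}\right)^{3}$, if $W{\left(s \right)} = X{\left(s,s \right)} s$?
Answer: $47045881$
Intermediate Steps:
$W{\left(s \right)} = s^{2}$ ($W{\left(s \right)} = s s = s^{2}$)
$\left(\left(3 + W{\left(P \right)}\right)^{2}\right)^{3} = \left(\left(3 + \left(-4\right)^{2}\right)^{2}\right)^{3} = \left(\left(3 + 16\right)^{2}\right)^{3} = \left(19^{2}\right)^{3} = 361^{3} = 47045881$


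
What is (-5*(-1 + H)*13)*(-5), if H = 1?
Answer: 0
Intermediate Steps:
(-5*(-1 + H)*13)*(-5) = (-5*(-1 + 1)*13)*(-5) = (-5*0*13)*(-5) = (0*13)*(-5) = 0*(-5) = 0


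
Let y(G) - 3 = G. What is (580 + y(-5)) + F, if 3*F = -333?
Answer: 467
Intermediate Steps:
F = -111 (F = (⅓)*(-333) = -111)
y(G) = 3 + G
(580 + y(-5)) + F = (580 + (3 - 5)) - 111 = (580 - 2) - 111 = 578 - 111 = 467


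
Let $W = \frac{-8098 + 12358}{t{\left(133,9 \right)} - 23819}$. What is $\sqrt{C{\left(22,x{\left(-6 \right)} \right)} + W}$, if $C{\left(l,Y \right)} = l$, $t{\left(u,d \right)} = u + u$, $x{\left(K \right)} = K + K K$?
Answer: $\frac{\sqrt{1344892002}}{7851} \approx 4.6711$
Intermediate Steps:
$x{\left(K \right)} = K + K^{2}$
$t{\left(u,d \right)} = 2 u$
$W = - \frac{1420}{7851}$ ($W = \frac{-8098 + 12358}{2 \cdot 133 - 23819} = \frac{4260}{266 - 23819} = \frac{4260}{-23553} = 4260 \left(- \frac{1}{23553}\right) = - \frac{1420}{7851} \approx -0.18087$)
$\sqrt{C{\left(22,x{\left(-6 \right)} \right)} + W} = \sqrt{22 - \frac{1420}{7851}} = \sqrt{\frac{171302}{7851}} = \frac{\sqrt{1344892002}}{7851}$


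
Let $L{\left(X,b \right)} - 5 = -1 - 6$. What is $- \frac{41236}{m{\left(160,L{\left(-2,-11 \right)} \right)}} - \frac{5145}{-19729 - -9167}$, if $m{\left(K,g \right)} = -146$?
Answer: $\frac{218142901}{771026} \approx 282.93$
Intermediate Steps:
$L{\left(X,b \right)} = -2$ ($L{\left(X,b \right)} = 5 - 7 = -2$)
$- \frac{41236}{m{\left(160,L{\left(-2,-11 \right)} \right)}} - \frac{5145}{-19729 - -9167} = - \frac{41236}{-146} - \frac{5145}{-19729 - -9167} = \left(-41236\right) \left(- \frac{1}{146}\right) - \frac{5145}{-19729 + 9167} = \frac{20618}{73} - \frac{5145}{-10562} = \frac{20618}{73} - - \frac{5145}{10562} = \frac{20618}{73} + \frac{5145}{10562} = \frac{218142901}{771026}$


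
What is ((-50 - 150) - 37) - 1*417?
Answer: -654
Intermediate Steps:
((-50 - 150) - 37) - 1*417 = (-200 - 37) - 417 = -237 - 417 = -654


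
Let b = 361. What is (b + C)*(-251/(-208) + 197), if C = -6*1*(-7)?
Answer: 1278037/16 ≈ 79877.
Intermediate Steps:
C = 42 (C = -6*(-7) = 42)
(b + C)*(-251/(-208) + 197) = (361 + 42)*(-251/(-208) + 197) = 403*(-251*(-1/208) + 197) = 403*(251/208 + 197) = 403*(41227/208) = 1278037/16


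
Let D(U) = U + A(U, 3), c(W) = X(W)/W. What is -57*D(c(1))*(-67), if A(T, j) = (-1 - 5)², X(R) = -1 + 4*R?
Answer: 148941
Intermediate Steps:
A(T, j) = 36 (A(T, j) = (-6)² = 36)
c(W) = (-1 + 4*W)/W
D(U) = 36 + U (D(U) = U + 36 = 36 + U)
-57*D(c(1))*(-67) = -57*(36 + (4 - 1/1))*(-67) = -57*(36 + (4 - 1*1))*(-67) = -57*(36 + (4 - 1))*(-67) = -57*(36 + 3)*(-67) = -57*39*(-67) = -2223*(-67) = 148941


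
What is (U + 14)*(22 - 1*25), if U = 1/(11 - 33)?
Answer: -921/22 ≈ -41.864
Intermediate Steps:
U = -1/22 (U = 1/(-22) = -1/22 ≈ -0.045455)
(U + 14)*(22 - 1*25) = (-1/22 + 14)*(22 - 1*25) = 307*(22 - 25)/22 = (307/22)*(-3) = -921/22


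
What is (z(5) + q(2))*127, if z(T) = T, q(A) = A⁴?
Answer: 2667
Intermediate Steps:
(z(5) + q(2))*127 = (5 + 2⁴)*127 = (5 + 16)*127 = 21*127 = 2667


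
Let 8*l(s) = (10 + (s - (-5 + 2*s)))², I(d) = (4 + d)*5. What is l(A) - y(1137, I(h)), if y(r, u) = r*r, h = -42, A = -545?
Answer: -1253569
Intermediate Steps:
I(d) = 20 + 5*d
y(r, u) = r²
l(s) = (15 - s)²/8 (l(s) = (10 + (s - (-5 + 2*s)))²/8 = (10 + (s + (5 - 2*s)))²/8 = (10 + (5 - s))²/8 = (15 - s)²/8)
l(A) - y(1137, I(h)) = (-15 - 545)²/8 - 1*1137² = (⅛)*(-560)² - 1*1292769 = (⅛)*313600 - 1292769 = 39200 - 1292769 = -1253569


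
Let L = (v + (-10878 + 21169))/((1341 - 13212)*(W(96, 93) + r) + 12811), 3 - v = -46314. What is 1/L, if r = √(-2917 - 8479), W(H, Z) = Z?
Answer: -136399/7076 - 11871*I*√2849/28304 ≈ -19.276 - 22.386*I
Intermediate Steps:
v = 46317 (v = 3 - 1*(-46314) = 3 + 46314 = 46317)
r = 2*I*√2849 (r = √(-11396) = 2*I*√2849 ≈ 106.75*I)
L = 56608/(-1091192 - 23742*I*√2849) (L = (46317 + (-10878 + 21169))/((1341 - 13212)*(93 + 2*I*√2849) + 12811) = (46317 + 10291)/(-11871*(93 + 2*I*√2849) + 12811) = 56608/((-1104003 - 23742*I*√2849) + 12811) = 56608/(-1091192 - 23742*I*√2849) ≈ -0.022087 + 0.025651*I)
1/L = 1/(-15442549184/699157901425 + 335996784*I*√2849/699157901425)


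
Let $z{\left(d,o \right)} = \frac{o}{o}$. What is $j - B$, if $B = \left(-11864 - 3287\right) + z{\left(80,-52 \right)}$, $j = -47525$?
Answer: $-32375$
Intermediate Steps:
$z{\left(d,o \right)} = 1$
$B = -15150$ ($B = \left(-11864 - 3287\right) + 1 = -15151 + 1 = -15150$)
$j - B = -47525 - -15150 = -47525 + 15150 = -32375$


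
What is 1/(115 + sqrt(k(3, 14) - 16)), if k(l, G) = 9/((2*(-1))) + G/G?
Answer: 230/26489 - I*sqrt(78)/26489 ≈ 0.0086828 - 0.00033341*I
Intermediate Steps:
k(l, G) = -7/2 (k(l, G) = 9/(-2) + 1 = 9*(-1/2) + 1 = -9/2 + 1 = -7/2)
1/(115 + sqrt(k(3, 14) - 16)) = 1/(115 + sqrt(-7/2 - 16)) = 1/(115 + sqrt(-39/2)) = 1/(115 + I*sqrt(78)/2)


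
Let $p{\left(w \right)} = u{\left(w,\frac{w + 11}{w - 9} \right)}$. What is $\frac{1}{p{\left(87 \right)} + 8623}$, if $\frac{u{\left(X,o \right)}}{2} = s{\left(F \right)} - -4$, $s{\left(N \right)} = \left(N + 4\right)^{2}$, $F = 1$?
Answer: $\frac{1}{8681} \approx 0.00011519$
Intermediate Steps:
$s{\left(N \right)} = \left(4 + N\right)^{2}$
$u{\left(X,o \right)} = 58$ ($u{\left(X,o \right)} = 2 \left(\left(4 + 1\right)^{2} - -4\right) = 2 \left(5^{2} + 4\right) = 2 \left(25 + 4\right) = 2 \cdot 29 = 58$)
$p{\left(w \right)} = 58$
$\frac{1}{p{\left(87 \right)} + 8623} = \frac{1}{58 + 8623} = \frac{1}{8681}$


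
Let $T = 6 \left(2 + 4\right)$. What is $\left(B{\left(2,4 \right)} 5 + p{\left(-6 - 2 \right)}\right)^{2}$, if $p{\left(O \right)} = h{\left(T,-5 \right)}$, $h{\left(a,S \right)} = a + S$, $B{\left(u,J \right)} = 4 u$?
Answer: $5041$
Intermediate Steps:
$T = 36$ ($T = 6 \cdot 6 = 36$)
$h{\left(a,S \right)} = S + a$
$p{\left(O \right)} = 31$ ($p{\left(O \right)} = -5 + 36 = 31$)
$\left(B{\left(2,4 \right)} 5 + p{\left(-6 - 2 \right)}\right)^{2} = \left(4 \cdot 2 \cdot 5 + 31\right)^{2} = \left(8 \cdot 5 + 31\right)^{2} = \left(40 + 31\right)^{2} = 71^{2} = 5041$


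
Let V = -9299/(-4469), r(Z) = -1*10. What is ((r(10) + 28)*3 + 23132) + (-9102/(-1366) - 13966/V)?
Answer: 104672838229/6351217 ≈ 16481.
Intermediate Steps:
r(Z) = -10
V = 9299/4469 (V = -9299*(-1/4469) = 9299/4469 ≈ 2.0808)
((r(10) + 28)*3 + 23132) + (-9102/(-1366) - 13966/V) = ((-10 + 28)*3 + 23132) + (-9102/(-1366) - 13966/9299/4469) = (18*3 + 23132) + (-9102*(-1/1366) - 13966*4469/9299) = (54 + 23132) + (4551/683 - 62414054/9299) = 23186 - 42586479133/6351217 = 104672838229/6351217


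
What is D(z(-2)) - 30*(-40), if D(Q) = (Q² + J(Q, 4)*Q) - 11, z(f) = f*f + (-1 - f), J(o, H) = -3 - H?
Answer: 1179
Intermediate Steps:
z(f) = -1 + f² - f (z(f) = f² + (-1 - f) = -1 + f² - f)
D(Q) = -11 + Q² - 7*Q (D(Q) = (Q² + (-3 - 1*4)*Q) - 11 = (Q² + (-3 - 4)*Q) - 11 = (Q² - 7*Q) - 11 = -11 + Q² - 7*Q)
D(z(-2)) - 30*(-40) = (-11 + (-1 + (-2)² - 1*(-2))² - 7*(-1 + (-2)² - 1*(-2))) - 30*(-40) = (-11 + (-1 + 4 + 2)² - 7*(-1 + 4 + 2)) + 1200 = (-11 + 5² - 7*5) + 1200 = (-11 + 25 - 35) + 1200 = -21 + 1200 = 1179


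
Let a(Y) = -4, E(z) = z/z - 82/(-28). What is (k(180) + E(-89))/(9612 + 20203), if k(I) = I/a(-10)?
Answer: -115/83482 ≈ -0.0013775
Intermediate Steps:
E(z) = 55/14 (E(z) = 1 - 82*(-1/28) = 1 + 41/14 = 55/14)
k(I) = -I/4 (k(I) = I/(-4) = I*(-¼) = -I/4)
(k(180) + E(-89))/(9612 + 20203) = (-¼*180 + 55/14)/(9612 + 20203) = (-45 + 55/14)/29815 = -575/14*1/29815 = -115/83482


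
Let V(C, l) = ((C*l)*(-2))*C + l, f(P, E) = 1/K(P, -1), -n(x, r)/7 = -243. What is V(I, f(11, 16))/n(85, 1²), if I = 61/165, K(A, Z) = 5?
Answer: 19783/231548625 ≈ 8.5438e-5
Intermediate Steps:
n(x, r) = 1701 (n(x, r) = -7*(-243) = 1701)
f(P, E) = ⅕ (f(P, E) = 1/5 = ⅕)
I = 61/165 (I = 61*(1/165) = 61/165 ≈ 0.36970)
V(C, l) = l - 2*l*C² (V(C, l) = (-2*C*l)*C + l = -2*l*C² + l = l - 2*l*C²)
V(I, f(11, 16))/n(85, 1²) = ((1 - 2*(61/165)²)/5)/1701 = ((1 - 2*3721/27225)/5)*(1/1701) = ((1 - 7442/27225)/5)*(1/1701) = ((⅕)*(19783/27225))*(1/1701) = (19783/136125)*(1/1701) = 19783/231548625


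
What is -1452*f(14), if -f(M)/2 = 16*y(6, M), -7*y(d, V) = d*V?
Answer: -557568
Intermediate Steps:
y(d, V) = -V*d/7 (y(d, V) = -d*V/7 = -V*d/7)
f(M) = 192*M/7 (f(M) = -32*(-⅐*M*6) = -32*(-6*M/7) = -(-192)*M/7 = 192*M/7)
-1452*f(14) = -278784*14/7 = -1452*384 = -557568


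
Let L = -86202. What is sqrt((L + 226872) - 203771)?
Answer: I*sqrt(63101) ≈ 251.2*I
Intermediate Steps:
sqrt((L + 226872) - 203771) = sqrt((-86202 + 226872) - 203771) = sqrt(140670 - 203771) = sqrt(-63101) = I*sqrt(63101)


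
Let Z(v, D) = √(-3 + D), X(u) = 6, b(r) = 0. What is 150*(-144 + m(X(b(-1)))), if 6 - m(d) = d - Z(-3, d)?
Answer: -21600 + 150*√3 ≈ -21340.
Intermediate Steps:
m(d) = 6 + √(-3 + d) - d (m(d) = 6 - (d - √(-3 + d)) = 6 + (√(-3 + d) - d) = 6 + √(-3 + d) - d)
150*(-144 + m(X(b(-1)))) = 150*(-144 + (6 + √(-3 + 6) - 1*6)) = 150*(-144 + (6 + √3 - 6)) = 150*(-144 + √3) = -21600 + 150*√3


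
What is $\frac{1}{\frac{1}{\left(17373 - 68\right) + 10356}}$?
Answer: $27661$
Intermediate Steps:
$\frac{1}{\frac{1}{\left(17373 - 68\right) + 10356}} = \frac{1}{\frac{1}{17305 + 10356}} = \frac{1}{\frac{1}{27661}} = 27661$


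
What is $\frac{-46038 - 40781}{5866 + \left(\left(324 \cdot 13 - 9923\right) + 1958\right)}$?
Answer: $- \frac{86819}{2113} \approx -41.088$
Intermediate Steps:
$\frac{-46038 - 40781}{5866 + \left(\left(324 \cdot 13 - 9923\right) + 1958\right)} = - \frac{86819}{5866 + \left(\left(4212 - 9923\right) + 1958\right)} = - \frac{86819}{5866 + \left(-5711 + 1958\right)} = - \frac{86819}{5866 - 3753} = - \frac{86819}{2113}$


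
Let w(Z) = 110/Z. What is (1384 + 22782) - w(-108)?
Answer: 1305019/54 ≈ 24167.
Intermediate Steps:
(1384 + 22782) - w(-108) = (1384 + 22782) - 110/(-108) = 24166 - 110*(-1)/108 = 24166 - 1*(-55/54) = 24166 + 55/54 = 1305019/54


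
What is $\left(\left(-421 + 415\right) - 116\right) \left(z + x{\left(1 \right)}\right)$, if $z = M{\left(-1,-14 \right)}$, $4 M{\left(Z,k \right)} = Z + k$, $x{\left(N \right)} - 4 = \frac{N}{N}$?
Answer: $- \frac{305}{2} \approx -152.5$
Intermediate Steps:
$x{\left(N \right)} = 5$ ($x{\left(N \right)} = 4 + \frac{N}{N} = 4 + 1 = 5$)
$M{\left(Z,k \right)} = \frac{Z}{4} + \frac{k}{4}$ ($M{\left(Z,k \right)} = \frac{Z + k}{4} = \frac{Z}{4} + \frac{k}{4}$)
$z = - \frac{15}{4}$ ($z = \frac{1}{4} \left(-1\right) + \frac{1}{4} \left(-14\right) = - \frac{1}{4} - \frac{7}{2} = - \frac{15}{4} \approx -3.75$)
$\left(\left(-421 + 415\right) - 116\right) \left(z + x{\left(1 \right)}\right) = \left(\left(-421 + 415\right) - 116\right) \left(- \frac{15}{4} + 5\right) = \left(-6 - 116\right) \frac{5}{4} = \left(-122\right) \frac{5}{4} = - \frac{305}{2}$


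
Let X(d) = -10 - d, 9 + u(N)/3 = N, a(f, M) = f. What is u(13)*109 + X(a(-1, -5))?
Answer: 1299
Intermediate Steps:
u(N) = -27 + 3*N
u(13)*109 + X(a(-1, -5)) = (-27 + 3*13)*109 + (-10 - 1*(-1)) = (-27 + 39)*109 + (-10 + 1) = 12*109 - 9 = 1308 - 9 = 1299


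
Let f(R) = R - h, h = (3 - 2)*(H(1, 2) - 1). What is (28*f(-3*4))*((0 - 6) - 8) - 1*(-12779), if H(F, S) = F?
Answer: 17483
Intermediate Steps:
h = 0 (h = (3 - 2)*(1 - 1) = 1*0 = 0)
f(R) = R (f(R) = R - 1*0 = R + 0 = R)
(28*f(-3*4))*((0 - 6) - 8) - 1*(-12779) = (28*(-3*4))*((0 - 6) - 8) - 1*(-12779) = (28*(-12))*(-6 - 8) + 12779 = -336*(-14) + 12779 = 4704 + 12779 = 17483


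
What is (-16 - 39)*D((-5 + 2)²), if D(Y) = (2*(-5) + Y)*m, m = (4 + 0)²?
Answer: 880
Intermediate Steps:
m = 16 (m = 4² = 16)
D(Y) = -160 + 16*Y (D(Y) = (2*(-5) + Y)*16 = (-10 + Y)*16 = -160 + 16*Y)
(-16 - 39)*D((-5 + 2)²) = (-16 - 39)*(-160 + 16*(-5 + 2)²) = -55*(-160 + 16*(-3)²) = -55*(-160 + 16*9) = -55*(-160 + 144) = -55*(-16) = 880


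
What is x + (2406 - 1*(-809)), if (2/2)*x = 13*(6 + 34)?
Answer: 3735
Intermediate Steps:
x = 520 (x = 13*(6 + 34) = 13*40 = 520)
x + (2406 - 1*(-809)) = 520 + (2406 - 1*(-809)) = 520 + (2406 + 809) = 520 + 3215 = 3735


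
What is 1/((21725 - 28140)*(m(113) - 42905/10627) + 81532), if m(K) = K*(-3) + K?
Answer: 10627/16548594469 ≈ 6.4217e-7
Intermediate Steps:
m(K) = -2*K (m(K) = -3*K + K = -2*K)
1/((21725 - 28140)*(m(113) - 42905/10627) + 81532) = 1/((21725 - 28140)*(-2*113 - 42905/10627) + 81532) = 1/(-6415*(-226 - 42905*1/10627) + 81532) = 1/(-6415*(-226 - 42905/10627) + 81532) = 1/(-6415*(-2444607/10627) + 81532) = 1/(15682153905/10627 + 81532) = 1/(16548594469/10627) = 10627/16548594469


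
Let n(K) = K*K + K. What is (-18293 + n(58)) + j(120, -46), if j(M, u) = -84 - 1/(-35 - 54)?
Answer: -1330994/89 ≈ -14955.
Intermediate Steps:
j(M, u) = -7475/89 (j(M, u) = -84 - 1/(-89) = -84 - 1*(-1/89) = -84 + 1/89 = -7475/89)
n(K) = K + K² (n(K) = K² + K = K + K²)
(-18293 + n(58)) + j(120, -46) = (-18293 + 58*(1 + 58)) - 7475/89 = (-18293 + 58*59) - 7475/89 = (-18293 + 3422) - 7475/89 = -14871 - 7475/89 = -1330994/89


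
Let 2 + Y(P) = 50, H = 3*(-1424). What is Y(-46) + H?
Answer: -4224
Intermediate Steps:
H = -4272
Y(P) = 48 (Y(P) = -2 + 50 = 48)
Y(-46) + H = 48 - 4272 = -4224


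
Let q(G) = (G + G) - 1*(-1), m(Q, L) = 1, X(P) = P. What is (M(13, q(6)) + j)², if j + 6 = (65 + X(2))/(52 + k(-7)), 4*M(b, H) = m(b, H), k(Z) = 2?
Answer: 237169/11664 ≈ 20.333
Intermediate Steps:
q(G) = 1 + 2*G (q(G) = 2*G + 1 = 1 + 2*G)
M(b, H) = ¼ (M(b, H) = (¼)*1 = ¼)
j = -257/54 (j = -6 + (65 + 2)/(52 + 2) = -6 + 67/54 = -257/54 ≈ -4.7593)
(M(13, q(6)) + j)² = (¼ - 257/54)² = (-487/108)² = 237169/11664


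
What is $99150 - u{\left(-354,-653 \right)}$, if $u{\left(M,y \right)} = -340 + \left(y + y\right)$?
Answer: $100796$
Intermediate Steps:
$u{\left(M,y \right)} = -340 + 2 y$
$99150 - u{\left(-354,-653 \right)} = 99150 - \left(-340 + 2 \left(-653\right)\right) = 99150 - \left(-340 - 1306\right) = 99150 - -1646 = 99150 + 1646 = 100796$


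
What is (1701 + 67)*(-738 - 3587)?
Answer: -7646600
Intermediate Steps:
(1701 + 67)*(-738 - 3587) = 1768*(-4325) = -7646600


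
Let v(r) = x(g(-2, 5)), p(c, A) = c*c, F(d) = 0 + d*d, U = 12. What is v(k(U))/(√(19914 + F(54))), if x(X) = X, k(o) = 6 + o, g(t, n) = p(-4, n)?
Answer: 8*√22830/11415 ≈ 0.10589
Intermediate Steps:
F(d) = d² (F(d) = 0 + d² = d²)
p(c, A) = c²
g(t, n) = 16 (g(t, n) = (-4)² = 16)
v(r) = 16
v(k(U))/(√(19914 + F(54))) = 16/(√(19914 + 54²)) = 16/(√(19914 + 2916)) = 16/(√22830) = 16*(√22830/22830) = 8*√22830/11415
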